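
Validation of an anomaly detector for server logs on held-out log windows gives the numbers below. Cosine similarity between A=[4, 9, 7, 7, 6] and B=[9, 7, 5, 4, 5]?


A·B = 4·9 + 9·7 + 7·5 + 7·4 + 6·5 = 192
‖A‖ = √231 = 15.1987, ‖B‖ = √196 = 14
cos = 192/(√231·√196) = 192/√45276 = 0.9023

0.9023


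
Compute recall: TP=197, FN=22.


Recall = TP/(TP+FN)
= 197/(197+22)
= 197/219 = 89.95%

89.95%


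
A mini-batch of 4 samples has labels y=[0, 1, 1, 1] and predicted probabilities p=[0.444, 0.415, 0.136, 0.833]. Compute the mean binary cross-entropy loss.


L[0] = -ln(1-0.444) = -ln(0.556) = 0.587
L[1] = -ln(0.415) = 0.8795
L[2] = -ln(0.136) = 1.9951
L[3] = -ln(0.833) = 0.1827
mean = (0.587 + 0.8795 + 1.9951 + 0.1827)/4 = 0.9111

0.9111


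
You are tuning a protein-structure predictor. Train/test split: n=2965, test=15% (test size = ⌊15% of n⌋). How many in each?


Test = ⌊2965·15/100⌋ = 444
Train = 2965 - 444 = 2521

Train: 2521, Test: 444


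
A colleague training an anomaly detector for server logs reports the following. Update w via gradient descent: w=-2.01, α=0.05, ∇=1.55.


w_new = w - α·∇
= -2.01 - 0.05·1.55
= -2.01 - 0.0775
= -2.0875

-2.0875


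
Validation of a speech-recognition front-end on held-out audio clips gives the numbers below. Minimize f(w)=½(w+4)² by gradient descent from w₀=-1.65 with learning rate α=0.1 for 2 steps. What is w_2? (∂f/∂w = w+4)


step 1: grad = -1.65+4 = 2.35; w = -1.65 - 0.1·(2.35) = -1.885
step 2: grad = -1.885+4 = 2.115; w = -1.885 - 0.1·(2.115) = -2.0965

-2.0965


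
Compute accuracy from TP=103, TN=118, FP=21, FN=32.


Accuracy = (TP+TN)/(TP+TN+FP+FN)
= (103+118)/(274)
= 221/274 = 80.66%

80.66%


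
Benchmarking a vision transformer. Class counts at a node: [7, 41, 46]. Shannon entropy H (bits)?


Probabilities: [7/94, 41/94, 46/94] ≈ [0.0745, 0.4362, 0.4894]
H = -((7/94)·log₂(7/94) + (41/94)·log₂(41/94) + (46/94)·log₂(46/94))
  = 1.3057 bits

1.3057 bits


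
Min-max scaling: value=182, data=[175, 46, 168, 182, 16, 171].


min=16, max=182
(182-16)/(182-16) = 166/166 = 1.0

1.0


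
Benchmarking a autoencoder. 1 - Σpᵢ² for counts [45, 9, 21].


Probabilities: [45/75, 9/75, 21/75] ≈ [0.6, 0.12, 0.28]
Σpᵢ² = (2025 + 81 + 441)/75² = 2547/5625
Gini = 1 - Σpᵢ² = 1 - 2547/5625 = 0.5472

0.5472


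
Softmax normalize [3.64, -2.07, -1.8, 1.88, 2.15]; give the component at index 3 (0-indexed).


Exponentials: e^3.64=38.0918, e^-2.07=0.1262, e^-1.8=0.1653, e^1.88=6.5535, e^2.15=8.5849
Sum = 53.5217
Softmax = [0.7117, 0.0024, 0.0031, 0.1224, 0.1604]
p[3] = 6.5535/53.5217 = 0.1224

0.1224


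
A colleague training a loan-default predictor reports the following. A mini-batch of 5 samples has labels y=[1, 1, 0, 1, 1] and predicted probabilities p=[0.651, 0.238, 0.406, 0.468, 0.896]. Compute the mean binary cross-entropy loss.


L[0] = -ln(0.651) = 0.4292
L[1] = -ln(0.238) = 1.4355
L[2] = -ln(1-0.406) = -ln(0.594) = 0.5209
L[3] = -ln(0.468) = 0.7593
L[4] = -ln(0.896) = 0.1098
mean = (0.4292 + 1.4355 + 0.5209 + 0.7593 + 0.1098)/5 = 0.6509

0.6509


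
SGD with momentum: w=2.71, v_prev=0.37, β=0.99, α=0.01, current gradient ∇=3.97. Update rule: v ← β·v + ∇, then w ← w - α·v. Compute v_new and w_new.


v_new = 0.99·0.37 + 3.97 = 0.3663 + 3.97 = 4.3363
w_new = 2.71 - 0.01·4.3363 = 2.71 - 0.043363 = 2.666637

v_new=4.3363, w_new=2.666637


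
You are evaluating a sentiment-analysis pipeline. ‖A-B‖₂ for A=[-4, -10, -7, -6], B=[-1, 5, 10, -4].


d = √((-4+ 1)² + (-10-5)² + (-7-10)² + (-6+ 4)²)
  = √(9 + 225 + 289 + 4)
  = √527 = 22.9565

22.9565


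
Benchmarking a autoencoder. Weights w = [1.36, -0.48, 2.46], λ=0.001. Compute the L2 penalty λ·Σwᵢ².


‖w‖₂² = (1.36)² + (-0.48)² + (2.46)²
     = 1.8496 + 0.2304 + 6.0516
     = 8.1316
λ·‖w‖₂² = 0.001·8.1316 = 0.008132

0.008132


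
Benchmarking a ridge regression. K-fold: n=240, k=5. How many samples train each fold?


Fold size = 240/5 = 48
Training per fold = 240 - 48 = 192

192


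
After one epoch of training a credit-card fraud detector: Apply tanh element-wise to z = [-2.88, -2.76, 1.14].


tanh(-2.88) = -0.9937
tanh(-2.76) = -0.992
tanh(1.14) = 0.8144
result = [-0.9937, -0.992, 0.8144]

[-0.9937, -0.992, 0.8144]


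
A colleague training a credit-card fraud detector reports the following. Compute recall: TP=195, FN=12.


Recall = TP/(TP+FN)
= 195/(195+12)
= 195/207 = 94.2%

94.2%


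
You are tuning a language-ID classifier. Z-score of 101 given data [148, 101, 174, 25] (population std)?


μ = 112, σ = 56.6348
z = (101 - 112)/56.6348 = -0.1942

-0.1942


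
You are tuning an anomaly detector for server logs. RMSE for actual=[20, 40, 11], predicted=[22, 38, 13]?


MSE = 12/3 = 4
RMSE = √(12/3) = 2.0

2.0


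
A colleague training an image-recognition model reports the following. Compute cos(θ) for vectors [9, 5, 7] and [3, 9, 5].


A·B = 9·3 + 5·9 + 7·5 = 107
‖A‖ = √155 = 12.4499, ‖B‖ = √115 = 10.7238
cos = 107/(√155·√115) = 107/√17825 = 0.8014

0.8014


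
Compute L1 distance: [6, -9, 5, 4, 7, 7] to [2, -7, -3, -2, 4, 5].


d = |6-2| + |-9+ 7| + |5+ 3| + |4+ 2| + |7-4| + |7-5|
  = 4 + 2 + 8 + 6 + 3 + 2
  = 25

25


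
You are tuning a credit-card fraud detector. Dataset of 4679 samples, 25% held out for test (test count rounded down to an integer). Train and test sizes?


Test = ⌊4679·25/100⌋ = 1169
Train = 4679 - 1169 = 3510

Train: 3510, Test: 1169


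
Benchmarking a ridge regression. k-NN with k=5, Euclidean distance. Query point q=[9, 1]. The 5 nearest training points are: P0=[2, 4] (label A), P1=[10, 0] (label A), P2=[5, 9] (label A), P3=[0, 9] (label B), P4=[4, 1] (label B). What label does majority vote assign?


d(q,P0) = 7.6158  (label A)
d(q,P1) = 1.4142  (label A)
d(q,P2) = 8.9443  (label A)
d(q,P3) = 12.0416  (label B)
d(q,P4) = 5.0  (label B)
Votes: A=3, B=2
Majority → A

A


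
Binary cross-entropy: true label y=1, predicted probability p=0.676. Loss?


BCE = -[y·ln(p) + (1-y)·ln(1-p)]
= -1·ln(0.676) - 0
= -ln(0.676) = 0.3916

0.3916


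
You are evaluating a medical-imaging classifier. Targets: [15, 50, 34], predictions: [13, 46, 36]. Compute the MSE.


Squared errors: (15-13)²=4, (50-46)²=16, (34-36)²=4
Sum = 24
MSE = 24/3 = 8

8


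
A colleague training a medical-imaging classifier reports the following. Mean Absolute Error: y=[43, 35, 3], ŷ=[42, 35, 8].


Absolute errors: |43-42|=1, |35-35|=0, |3-8|=5
Sum = 6
MAE = 6/3 = 2

2


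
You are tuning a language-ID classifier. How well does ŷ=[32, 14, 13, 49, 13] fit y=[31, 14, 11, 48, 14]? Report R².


ȳ = 23.6
SS_res = Σ(y-ŷ)² = 7
SS_tot = Σ(y-ȳ)² = 993.2
R² = 1 - SS_res/SS_tot = 1 - 0.007 = 0.993

0.993


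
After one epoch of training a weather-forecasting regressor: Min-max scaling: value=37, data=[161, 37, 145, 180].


min=37, max=180
(37-37)/(180-37) = 0/143 = 0.0

0.0


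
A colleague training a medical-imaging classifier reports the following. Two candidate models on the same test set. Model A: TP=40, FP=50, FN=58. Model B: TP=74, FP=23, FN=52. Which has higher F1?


Model A: P=40/90=0.4444, R=40/98=0.4082, F1=2PR/(P+R)=2TP/(2TP+FP+FN)=80/188=0.4255
Model B: P=74/97=0.7629, R=74/126=0.5873, F1=2PR/(P+R)=2TP/(2TP+FP+FN)=148/223=0.6637
0.4255 < 0.6637 → Model B

Model B


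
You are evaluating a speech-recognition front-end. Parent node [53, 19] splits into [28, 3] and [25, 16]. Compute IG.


Parent = [53, 19], H_parent = 0.8326
H_left = 0.4587 (n=31), H_right = 0.965 (n=41)
H_children = (31/72)·0.4587 + (41/72)·0.965 = 0.747
IG = 0.8326 - 0.747 = 0.0856

0.0856


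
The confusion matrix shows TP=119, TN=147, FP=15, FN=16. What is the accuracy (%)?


Accuracy = (TP+TN)/(TP+TN+FP+FN)
= (119+147)/(297)
= 266/297 = 89.56%

89.56%


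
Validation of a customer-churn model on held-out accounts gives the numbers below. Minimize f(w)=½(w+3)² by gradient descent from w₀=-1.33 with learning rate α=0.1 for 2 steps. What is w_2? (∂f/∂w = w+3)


step 1: grad = -1.33+3 = 1.67; w = -1.33 - 0.1·(1.67) = -1.497
step 2: grad = -1.497+3 = 1.503; w = -1.497 - 0.1·(1.503) = -1.6473

-1.6473


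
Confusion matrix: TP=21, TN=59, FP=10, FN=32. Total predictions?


Total = TP + TN + FP + FN
= 21 + 59 + 10 + 32
= 122
(Predicted positive: 31, predicted negative: 91)

122


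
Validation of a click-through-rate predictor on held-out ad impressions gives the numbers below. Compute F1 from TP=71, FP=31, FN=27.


Precision = 71/102 = 0.6961
Recall = 71/98 = 0.7245
F1 = 2·P·R/(P+R) = 2·TP/(2·TP+FP+FN) = 142/(142+31+27) = 142/200 = 0.71

0.71


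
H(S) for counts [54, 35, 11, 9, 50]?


Probabilities: [54/159, 35/159, 11/159, 9/159, 50/159] ≈ [0.3396, 0.2201, 0.0692, 0.0566, 0.3145]
H = -((54/159)·log₂(54/159) + (35/159)·log₂(35/159) + (11/159)·log₂(11/159) + (9/159)·log₂(9/159) + (50/159)·log₂(50/159))
  = 2.0357 bits

2.0357 bits


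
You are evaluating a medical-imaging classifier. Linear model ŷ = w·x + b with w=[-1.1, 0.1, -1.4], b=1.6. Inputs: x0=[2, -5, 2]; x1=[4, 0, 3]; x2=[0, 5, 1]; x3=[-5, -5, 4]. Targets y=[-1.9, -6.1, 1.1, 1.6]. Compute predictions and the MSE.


ŷ0 = (-1.1)·(2) + (0.1)·(-5) + (-1.4)·(2) + 1.6 = -3.9
ŷ1 = (-1.1)·(4) + (0.1)·(0) + (-1.4)·(3) + 1.6 = -7.0
ŷ2 = (-1.1)·(0) + (0.1)·(5) + (-1.4)·(1) + 1.6 = 0.7
ŷ3 = (-1.1)·(-5) + (0.1)·(-5) + (-1.4)·(4) + 1.6 = 1.0
errors² = [4.0, 0.81, 0.16, 0.36]
MSE = 5.3300/4 = 1.3325

1.3325


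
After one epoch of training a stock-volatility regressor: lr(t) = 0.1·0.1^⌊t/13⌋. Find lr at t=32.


n_drops = ⌊32/13⌋ = 2
lr = 0.1·0.1^2 = 0.1·0.01 = 0.001

0.001


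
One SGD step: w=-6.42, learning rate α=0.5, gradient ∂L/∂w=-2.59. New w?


w_new = w - α·∇
= -6.42 - 0.5·-2.59
= -6.42 + 1.295
= -5.125

-5.125


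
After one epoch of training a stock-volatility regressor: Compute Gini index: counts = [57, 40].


Probabilities: [57/97, 40/97] ≈ [0.5876, 0.4124]
Σpᵢ² = (3249 + 1600)/97² = 4849/9409
Gini = 1 - Σpᵢ² = 1 - 4849/9409 = 0.4846

0.4846


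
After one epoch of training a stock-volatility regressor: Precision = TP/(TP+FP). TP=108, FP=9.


Precision = TP/(TP+FP)
= 108/(108+9)
= 108/117 = 92.31%

92.31%


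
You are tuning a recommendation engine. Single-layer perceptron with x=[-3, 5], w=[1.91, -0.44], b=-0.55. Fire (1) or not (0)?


z = (-3)·(1.91) + (5)·(-0.44) - 0.55
  = -8.48
step(z) = 0 (z<0)

0


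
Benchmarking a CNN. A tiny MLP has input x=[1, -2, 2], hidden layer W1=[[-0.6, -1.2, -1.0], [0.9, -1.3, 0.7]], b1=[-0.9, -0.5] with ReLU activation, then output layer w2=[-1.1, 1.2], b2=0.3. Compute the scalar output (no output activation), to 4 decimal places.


z1[0] = (-0.6)·(1) + (-1.2)·(-2) + (-1.0)·(2) - 0.9 = -1.1
z1[1] = (0.9)·(1) + (-1.3)·(-2) + (0.7)·(2) - 0.5 = 4.4
h = ReLU(z1) = [0.0, 4.4]
output = (-1.1)·(0.0) + (1.2)·(4.4) + 0.3 = 5.58

5.58


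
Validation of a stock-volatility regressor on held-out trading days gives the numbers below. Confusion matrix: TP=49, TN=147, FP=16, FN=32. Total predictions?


Total = TP + TN + FP + FN
= 49 + 147 + 16 + 32
= 244
(Predicted positive: 65, predicted negative: 179)

244


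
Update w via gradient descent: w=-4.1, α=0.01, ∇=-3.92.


w_new = w - α·∇
= -4.1 - 0.01·-3.92
= -4.1 + 0.0392
= -4.0608

-4.0608


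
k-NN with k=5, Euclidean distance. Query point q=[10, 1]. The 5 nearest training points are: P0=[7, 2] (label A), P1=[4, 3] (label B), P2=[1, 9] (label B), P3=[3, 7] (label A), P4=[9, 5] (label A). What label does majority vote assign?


d(q,P0) = 3.1623  (label A)
d(q,P1) = 6.3246  (label B)
d(q,P2) = 12.0416  (label B)
d(q,P3) = 9.2195  (label A)
d(q,P4) = 4.1231  (label A)
Votes: A=3, B=2
Majority → A

A


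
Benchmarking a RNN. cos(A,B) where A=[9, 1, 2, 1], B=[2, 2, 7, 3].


A·B = 9·2 + 1·2 + 2·7 + 1·3 = 37
‖A‖ = √87 = 9.3274, ‖B‖ = √66 = 8.124
cos = 37/(√87·√66) = 37/√5742 = 0.4883

0.4883


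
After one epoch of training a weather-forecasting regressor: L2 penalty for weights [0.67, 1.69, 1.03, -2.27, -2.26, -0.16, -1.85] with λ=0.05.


‖w‖₂² = (0.67)² + (1.69)² + (1.03)² + (-2.27)² + (-2.26)² + (-0.16)² + (-1.85)²
     = 0.4489 + 2.8561 + 1.0609 + 5.1529 + 5.1076 + 0.0256 + 3.4225
     = 18.0745
λ·‖w‖₂² = 0.05·18.0745 = 0.903725

0.903725


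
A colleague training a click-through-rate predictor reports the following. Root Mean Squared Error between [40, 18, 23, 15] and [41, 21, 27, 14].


MSE = 27/4 = 6.75
RMSE = √(27/4) = 2.5981

2.5981


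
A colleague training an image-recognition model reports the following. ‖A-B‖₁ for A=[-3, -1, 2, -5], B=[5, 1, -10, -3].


d = |-3-5| + |-1-1| + |2+ 10| + |-5+ 3|
  = 8 + 2 + 12 + 2
  = 24

24


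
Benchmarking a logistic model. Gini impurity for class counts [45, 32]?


Probabilities: [45/77, 32/77] ≈ [0.5844, 0.4156]
Σpᵢ² = (2025 + 1024)/77² = 3049/5929
Gini = 1 - Σpᵢ² = 1 - 3049/5929 = 0.4857

0.4857


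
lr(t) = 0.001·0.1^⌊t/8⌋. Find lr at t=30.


n_drops = ⌊30/8⌋ = 3
lr = 0.001·0.1^3 = 0.001·0.001 = 0.000001

0.000001


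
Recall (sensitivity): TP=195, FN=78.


Recall = TP/(TP+FN)
= 195/(195+78)
= 195/273 = 71.43%

71.43%


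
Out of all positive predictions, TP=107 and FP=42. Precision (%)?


Precision = TP/(TP+FP)
= 107/(107+42)
= 107/149 = 71.81%

71.81%


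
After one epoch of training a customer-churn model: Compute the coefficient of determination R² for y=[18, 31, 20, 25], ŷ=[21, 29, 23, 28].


ȳ = 23.5
SS_res = Σ(y-ŷ)² = 31
SS_tot = Σ(y-ȳ)² = 101
R² = 1 - SS_res/SS_tot = 1 - 0.3069 = 0.6931

0.6931


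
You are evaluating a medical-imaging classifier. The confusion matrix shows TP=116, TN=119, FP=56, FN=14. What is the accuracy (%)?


Accuracy = (TP+TN)/(TP+TN+FP+FN)
= (116+119)/(305)
= 235/305 = 77.05%

77.05%


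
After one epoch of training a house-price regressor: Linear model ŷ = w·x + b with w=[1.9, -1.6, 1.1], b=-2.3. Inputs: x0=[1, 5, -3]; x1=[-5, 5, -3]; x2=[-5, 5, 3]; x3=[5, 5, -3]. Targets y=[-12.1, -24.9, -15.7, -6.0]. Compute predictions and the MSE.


ŷ0 = (1.9)·(1) + (-1.6)·(5) + (1.1)·(-3) - 2.3 = -11.7
ŷ1 = (1.9)·(-5) + (-1.6)·(5) + (1.1)·(-3) - 2.3 = -23.1
ŷ2 = (1.9)·(-5) + (-1.6)·(5) + (1.1)·(3) - 2.3 = -16.5
ŷ3 = (1.9)·(5) + (-1.6)·(5) + (1.1)·(-3) - 2.3 = -4.1
errors² = [0.16, 3.24, 0.64, 3.61]
MSE = 7.6500/4 = 1.9125

1.9125


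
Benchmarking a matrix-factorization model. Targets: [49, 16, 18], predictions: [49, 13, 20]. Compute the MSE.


Squared errors: (49-49)²=0, (16-13)²=9, (18-20)²=4
Sum = 13
MSE = 13/3 = 13/3

13/3


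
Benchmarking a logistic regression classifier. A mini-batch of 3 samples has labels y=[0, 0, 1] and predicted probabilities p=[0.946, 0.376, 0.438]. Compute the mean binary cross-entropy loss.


L[0] = -ln(1-0.946) = -ln(0.054) = 2.9188
L[1] = -ln(1-0.376) = -ln(0.624) = 0.4716
L[2] = -ln(0.438) = 0.8255
mean = (2.9188 + 0.4716 + 0.8255)/3 = 1.4053

1.4053


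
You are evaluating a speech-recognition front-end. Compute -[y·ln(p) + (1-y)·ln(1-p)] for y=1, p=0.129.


BCE = -[y·ln(p) + (1-y)·ln(1-p)]
= -1·ln(0.129) - 0
= -ln(0.129) = 2.0479

2.0479


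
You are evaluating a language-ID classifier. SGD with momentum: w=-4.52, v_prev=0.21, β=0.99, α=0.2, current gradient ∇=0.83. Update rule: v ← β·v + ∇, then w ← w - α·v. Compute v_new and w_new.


v_new = 0.99·0.21 + 0.83 = 0.2079 + 0.83 = 1.0379
w_new = -4.52 - 0.2·1.0379 = -4.52 - 0.20758 = -4.72758

v_new=1.0379, w_new=-4.72758


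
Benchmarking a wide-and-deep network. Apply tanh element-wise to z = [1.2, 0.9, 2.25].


tanh(1.2) = 0.8337
tanh(0.9) = 0.7163
tanh(2.25) = 0.978
result = [0.8337, 0.7163, 0.978]

[0.8337, 0.7163, 0.978]


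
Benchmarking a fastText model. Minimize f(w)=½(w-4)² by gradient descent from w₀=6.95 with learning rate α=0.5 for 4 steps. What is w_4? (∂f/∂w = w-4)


step 1: grad = 6.95-4 = 2.95; w = 6.95 - 0.5·(2.95) = 5.475
step 2: grad = 5.475-4 = 1.475; w = 5.475 - 0.5·(1.475) = 4.7375
step 3: grad = 4.7375-4 = 0.7375; w = 4.7375 - 0.5·(0.7375) = 4.36875
step 4: grad = 4.36875-4 = 0.36875; w = 4.36875 - 0.5·(0.36875) = 4.184375

4.184375


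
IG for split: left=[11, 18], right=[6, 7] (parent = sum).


Parent = [17, 25], H_parent = 0.9737
H_left = 0.9576 (n=29), H_right = 0.9957 (n=13)
H_children = (29/42)·0.9576 + (13/42)·0.9957 = 0.9694
IG = 0.9737 - 0.9694 = 0.0043

0.0043


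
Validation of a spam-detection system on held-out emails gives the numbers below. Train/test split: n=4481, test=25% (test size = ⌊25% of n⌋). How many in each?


Test = ⌊4481·25/100⌋ = 1120
Train = 4481 - 1120 = 3361

Train: 3361, Test: 1120


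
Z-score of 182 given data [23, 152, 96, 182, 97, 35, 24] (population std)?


μ = 87, σ = 58.7975
z = (182 - 87)/58.7975 = 1.6157

1.6157


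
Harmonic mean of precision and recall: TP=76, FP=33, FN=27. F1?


Precision = 76/109 = 0.6972
Recall = 76/103 = 0.7379
F1 = 2·P·R/(P+R) = 2·TP/(2·TP+FP+FN) = 152/(152+33+27) = 152/212 = 0.717

0.717


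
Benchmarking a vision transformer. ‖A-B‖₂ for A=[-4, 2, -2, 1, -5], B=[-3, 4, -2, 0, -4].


d = √((-4+ 3)² + (2-4)² + (-2+ 2)² + (1-0)² + (-5+ 4)²)
  = √(1 + 4 + 0 + 1 + 1)
  = √7 = 2.6458

2.6458


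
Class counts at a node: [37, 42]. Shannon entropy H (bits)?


Probabilities: [37/79, 42/79] ≈ [0.4684, 0.5316]
H = -((37/79)·log₂(37/79) + (42/79)·log₂(42/79))
  = 0.9971 bits

0.9971 bits


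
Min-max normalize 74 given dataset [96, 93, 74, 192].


min=74, max=192
(74-74)/(192-74) = 0/118 = 0.0

0.0


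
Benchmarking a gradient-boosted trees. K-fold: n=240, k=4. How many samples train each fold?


Fold size = 240/4 = 60
Training per fold = 240 - 60 = 180

180


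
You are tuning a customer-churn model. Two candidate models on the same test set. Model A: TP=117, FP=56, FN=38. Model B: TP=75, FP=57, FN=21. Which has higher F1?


Model A: P=117/173=0.6763, R=117/155=0.7548, F1=2PR/(P+R)=2TP/(2TP+FP+FN)=234/328=0.7134
Model B: P=75/132=0.5682, R=75/96=0.7812, F1=2PR/(P+R)=2TP/(2TP+FP+FN)=150/228=0.6579
0.7134 > 0.6579 → Model A

Model A


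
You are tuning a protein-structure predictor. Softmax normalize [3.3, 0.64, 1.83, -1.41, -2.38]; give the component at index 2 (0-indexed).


Exponentials: e^3.3=27.1126, e^0.64=1.8965, e^1.83=6.2339, e^-1.41=0.2441, e^-2.38=0.0926
Sum = 35.5797
Softmax = [0.762, 0.0533, 0.1752, 0.0069, 0.0026]
p[2] = 6.2339/35.5797 = 0.1752

0.1752


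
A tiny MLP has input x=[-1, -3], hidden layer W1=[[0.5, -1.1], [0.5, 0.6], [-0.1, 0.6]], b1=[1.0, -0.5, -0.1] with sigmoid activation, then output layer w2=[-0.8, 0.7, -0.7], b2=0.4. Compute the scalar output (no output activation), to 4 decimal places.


z1[0] = (0.5)·(-1) + (-1.1)·(-3) + 1.0 = 3.8
z1[1] = (0.5)·(-1) + (0.6)·(-3) - 0.5 = -2.8
z1[2] = (-0.1)·(-1) + (0.6)·(-3) - 0.1 = -1.8
h = sigmoid(z1) = [0.9781, 0.0573, 0.1419]
output = (-0.8)·(0.9781) + (0.7)·(0.0573) + (-0.7)·(0.1419) + 0.4 = -0.4417

-0.4417


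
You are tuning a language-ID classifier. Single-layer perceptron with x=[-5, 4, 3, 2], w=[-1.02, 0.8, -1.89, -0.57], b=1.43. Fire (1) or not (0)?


z = (-5)·(-1.02) + (4)·(0.8) + (3)·(-1.89) + (2)·(-0.57) + 1.43
  = 2.92
step(z) = 1 (z≥0)

1


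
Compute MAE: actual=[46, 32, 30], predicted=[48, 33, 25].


Absolute errors: |46-48|=2, |32-33|=1, |30-25|=5
Sum = 8
MAE = 8/3 = 8/3

8/3


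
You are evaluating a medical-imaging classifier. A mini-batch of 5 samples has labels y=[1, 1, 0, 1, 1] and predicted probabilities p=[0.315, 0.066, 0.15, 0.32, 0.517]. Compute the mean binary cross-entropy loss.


L[0] = -ln(0.315) = 1.1552
L[1] = -ln(0.066) = 2.7181
L[2] = -ln(1-0.15) = -ln(0.85) = 0.1625
L[3] = -ln(0.32) = 1.1394
L[4] = -ln(0.517) = 0.6597
mean = (1.1552 + 2.7181 + 0.1625 + 1.1394 + 0.6597)/5 = 1.167

1.167


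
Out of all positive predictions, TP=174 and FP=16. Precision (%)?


Precision = TP/(TP+FP)
= 174/(174+16)
= 174/190 = 91.58%

91.58%


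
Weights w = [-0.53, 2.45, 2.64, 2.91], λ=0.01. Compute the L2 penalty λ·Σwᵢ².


‖w‖₂² = (-0.53)² + (2.45)² + (2.64)² + (2.91)²
     = 0.2809 + 6.0025 + 6.9696 + 8.4681
     = 21.7211
λ·‖w‖₂² = 0.01·21.7211 = 0.217211

0.217211


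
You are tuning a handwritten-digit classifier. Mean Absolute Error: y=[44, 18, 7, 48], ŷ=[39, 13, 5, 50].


Absolute errors: |44-39|=5, |18-13|=5, |7-5|=2, |48-50|=2
Sum = 14
MAE = 14/4 = 7/2

7/2


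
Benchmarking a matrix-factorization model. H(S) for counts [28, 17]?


Probabilities: [28/45, 17/45] ≈ [0.6222, 0.3778]
H = -((28/45)·log₂(28/45) + (17/45)·log₂(17/45))
  = 0.9565 bits

0.9565 bits


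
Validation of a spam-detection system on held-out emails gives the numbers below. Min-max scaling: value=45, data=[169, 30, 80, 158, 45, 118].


min=30, max=169
(45-30)/(169-30) = 15/139 = 0.1079

0.1079


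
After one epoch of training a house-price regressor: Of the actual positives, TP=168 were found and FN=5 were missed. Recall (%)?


Recall = TP/(TP+FN)
= 168/(168+5)
= 168/173 = 97.11%

97.11%


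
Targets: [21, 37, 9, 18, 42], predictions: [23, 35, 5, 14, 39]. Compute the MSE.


Squared errors: (21-23)²=4, (37-35)²=4, (9-5)²=16, (18-14)²=16, (42-39)²=9
Sum = 49
MSE = 49/5 = 49/5

49/5


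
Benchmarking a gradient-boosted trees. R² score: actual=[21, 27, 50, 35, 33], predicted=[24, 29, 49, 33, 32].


ȳ = 33.2
SS_res = Σ(y-ŷ)² = 19
SS_tot = Σ(y-ȳ)² = 472.8
R² = 1 - SS_res/SS_tot = 1 - 0.0402 = 0.9598

0.9598


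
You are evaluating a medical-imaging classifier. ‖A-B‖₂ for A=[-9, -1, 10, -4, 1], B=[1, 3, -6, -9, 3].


d = √((-9-1)² + (-1-3)² + (10+ 6)² + (-4+ 9)² + (1-3)²)
  = √(100 + 16 + 256 + 25 + 4)
  = √401 = 20.025

20.025


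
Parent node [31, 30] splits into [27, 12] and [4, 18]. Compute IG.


Parent = [31, 30], H_parent = 0.9998
H_left = 0.8905 (n=39), H_right = 0.684 (n=22)
H_children = (39/61)·0.8905 + (22/61)·0.684 = 0.816
IG = 0.9998 - 0.816 = 0.1838

0.1838


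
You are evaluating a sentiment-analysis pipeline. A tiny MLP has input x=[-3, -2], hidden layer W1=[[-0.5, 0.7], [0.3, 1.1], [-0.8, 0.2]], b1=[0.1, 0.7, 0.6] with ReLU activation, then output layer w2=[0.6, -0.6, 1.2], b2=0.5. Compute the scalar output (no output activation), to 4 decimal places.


z1[0] = (-0.5)·(-3) + (0.7)·(-2) + 0.1 = 0.2
z1[1] = (0.3)·(-3) + (1.1)·(-2) + 0.7 = -2.4
z1[2] = (-0.8)·(-3) + (0.2)·(-2) + 0.6 = 2.6
h = ReLU(z1) = [0.2, 0.0, 2.6]
output = (0.6)·(0.2) + (-0.6)·(0.0) + (1.2)·(2.6) + 0.5 = 3.74

3.74


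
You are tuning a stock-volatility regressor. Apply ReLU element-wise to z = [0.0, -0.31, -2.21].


ReLU(0.0) = max(0, 0.0) = 0.0
ReLU(-0.31) = max(0, -0.31) = 0.0
ReLU(-2.21) = max(0, -2.21) = 0.0
result = [0.0, 0.0, 0.0]

[0.0, 0.0, 0.0]


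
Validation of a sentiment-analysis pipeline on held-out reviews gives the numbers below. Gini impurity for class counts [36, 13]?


Probabilities: [36/49, 13/49] ≈ [0.7347, 0.2653]
Σpᵢ² = (1296 + 169)/49² = 1465/2401
Gini = 1 - Σpᵢ² = 1 - 1465/2401 = 0.3898

0.3898


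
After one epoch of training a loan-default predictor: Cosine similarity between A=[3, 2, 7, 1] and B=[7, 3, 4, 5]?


A·B = 3·7 + 2·3 + 7·4 + 1·5 = 60
‖A‖ = √63 = 7.9373, ‖B‖ = √99 = 9.9499
cos = 60/(√63·√99) = 60/√6237 = 0.7597

0.7597


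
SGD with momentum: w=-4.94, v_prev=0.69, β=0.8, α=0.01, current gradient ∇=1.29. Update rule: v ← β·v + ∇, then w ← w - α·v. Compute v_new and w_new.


v_new = 0.8·0.69 + 1.29 = 0.552 + 1.29 = 1.842
w_new = -4.94 - 0.01·1.842 = -4.94 - 0.01842 = -4.95842

v_new=1.842, w_new=-4.95842


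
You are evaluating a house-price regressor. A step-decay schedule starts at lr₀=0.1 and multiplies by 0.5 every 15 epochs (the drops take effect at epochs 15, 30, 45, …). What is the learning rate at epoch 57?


n_drops = ⌊57/15⌋ = 3
lr = 0.1·0.5^3 = 0.1·0.125 = 0.0125

0.0125


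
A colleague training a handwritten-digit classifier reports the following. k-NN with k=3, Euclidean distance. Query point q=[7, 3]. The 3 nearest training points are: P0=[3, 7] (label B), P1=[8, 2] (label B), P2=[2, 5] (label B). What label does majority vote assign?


d(q,P0) = 5.6569  (label B)
d(q,P1) = 1.4142  (label B)
d(q,P2) = 5.3852  (label B)
Votes: A=0, B=3
Majority → B

B


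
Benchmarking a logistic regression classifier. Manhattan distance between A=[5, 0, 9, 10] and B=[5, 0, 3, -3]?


d = |5-5| + |0-0| + |9-3| + |10+ 3|
  = 0 + 0 + 6 + 13
  = 19

19


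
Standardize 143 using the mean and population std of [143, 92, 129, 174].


μ = 134.5, σ = 29.4491
z = (143 - 134.5)/29.4491 = 0.2886

0.2886


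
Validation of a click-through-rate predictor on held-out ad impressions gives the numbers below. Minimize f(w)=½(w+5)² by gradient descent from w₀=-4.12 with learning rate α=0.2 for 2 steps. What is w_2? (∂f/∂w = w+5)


step 1: grad = -4.12+5 = 0.88; w = -4.12 - 0.2·(0.88) = -4.296
step 2: grad = -4.296+5 = 0.704; w = -4.296 - 0.2·(0.704) = -4.4368

-4.4368


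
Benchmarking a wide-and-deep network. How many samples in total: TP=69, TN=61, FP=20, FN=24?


Total = TP + TN + FP + FN
= 69 + 61 + 20 + 24
= 174
(Predicted positive: 89, predicted negative: 85)

174


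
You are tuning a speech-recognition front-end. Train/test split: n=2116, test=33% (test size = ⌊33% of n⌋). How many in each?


Test = ⌊2116·33/100⌋ = 698
Train = 2116 - 698 = 1418

Train: 1418, Test: 698


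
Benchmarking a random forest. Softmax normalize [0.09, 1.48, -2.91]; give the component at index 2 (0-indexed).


Exponentials: e^0.09=1.0942, e^1.48=4.3929, e^-2.91=0.0545
Sum = 5.5416
Softmax = [0.1974, 0.7927, 0.0098]
p[2] = 0.0545/5.5416 = 0.0098

0.0098


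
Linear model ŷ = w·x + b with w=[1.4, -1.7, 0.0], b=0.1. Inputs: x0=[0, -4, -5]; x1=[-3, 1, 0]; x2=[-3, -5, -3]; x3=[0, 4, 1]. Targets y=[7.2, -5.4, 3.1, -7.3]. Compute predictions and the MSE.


ŷ0 = (1.4)·(0) + (-1.7)·(-4) + (0.0)·(-5) + 0.1 = 6.9
ŷ1 = (1.4)·(-3) + (-1.7)·(1) + (0.0)·(0) + 0.1 = -5.8
ŷ2 = (1.4)·(-3) + (-1.7)·(-5) + (0.0)·(-3) + 0.1 = 4.4
ŷ3 = (1.4)·(0) + (-1.7)·(4) + (0.0)·(1) + 0.1 = -6.7
errors² = [0.09, 0.16, 1.69, 0.36]
MSE = 2.3000/4 = 0.575

0.575


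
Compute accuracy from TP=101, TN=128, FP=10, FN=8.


Accuracy = (TP+TN)/(TP+TN+FP+FN)
= (101+128)/(247)
= 229/247 = 92.71%

92.71%


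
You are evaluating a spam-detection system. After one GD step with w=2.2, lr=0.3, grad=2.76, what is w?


w_new = w - α·∇
= 2.2 - 0.3·2.76
= 2.2 - 0.828
= 1.372

1.372


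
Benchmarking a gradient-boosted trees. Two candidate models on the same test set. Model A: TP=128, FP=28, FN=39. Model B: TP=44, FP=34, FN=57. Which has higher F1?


Model A: P=128/156=0.8205, R=128/167=0.7665, F1=2PR/(P+R)=2TP/(2TP+FP+FN)=256/323=0.7926
Model B: P=44/78=0.5641, R=44/101=0.4356, F1=2PR/(P+R)=2TP/(2TP+FP+FN)=88/179=0.4916
0.7926 > 0.4916 → Model A

Model A


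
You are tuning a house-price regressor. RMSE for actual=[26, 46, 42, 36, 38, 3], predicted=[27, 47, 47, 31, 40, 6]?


MSE = 65/6 = 10.8333
RMSE = √(65/6) = 3.2914

3.2914


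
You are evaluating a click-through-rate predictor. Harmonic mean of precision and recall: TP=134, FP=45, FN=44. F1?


Precision = 134/179 = 0.7486
Recall = 134/178 = 0.7528
F1 = 2·P·R/(P+R) = 2·TP/(2·TP+FP+FN) = 268/(268+45+44) = 268/357 = 0.7507

0.7507


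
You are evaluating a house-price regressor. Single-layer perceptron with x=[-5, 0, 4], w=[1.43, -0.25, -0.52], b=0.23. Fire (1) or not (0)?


z = (-5)·(1.43) + (0)·(-0.25) + (4)·(-0.52) + 0.23
  = -9.0
step(z) = 0 (z<0)

0


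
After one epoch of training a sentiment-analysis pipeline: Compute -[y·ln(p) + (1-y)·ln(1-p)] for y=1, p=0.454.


BCE = -[y·ln(p) + (1-y)·ln(1-p)]
= -1·ln(0.454) - 0
= -ln(0.454) = 0.7897

0.7897


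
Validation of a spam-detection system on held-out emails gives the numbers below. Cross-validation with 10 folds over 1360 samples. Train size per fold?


Fold size = 1360/10 = 136
Training per fold = 1360 - 136 = 1224

1224


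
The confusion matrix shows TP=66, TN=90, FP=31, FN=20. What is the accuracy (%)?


Accuracy = (TP+TN)/(TP+TN+FP+FN)
= (66+90)/(207)
= 156/207 = 75.36%

75.36%


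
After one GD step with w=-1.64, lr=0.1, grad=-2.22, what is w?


w_new = w - α·∇
= -1.64 - 0.1·-2.22
= -1.64 + 0.222
= -1.418

-1.418


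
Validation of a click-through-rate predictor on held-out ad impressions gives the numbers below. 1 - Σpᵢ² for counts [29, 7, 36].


Probabilities: [29/72, 7/72, 36/72] ≈ [0.4028, 0.0972, 0.5]
Σpᵢ² = (841 + 49 + 1296)/72² = 2186/5184
Gini = 1 - Σpᵢ² = 1 - 2186/5184 = 0.5783

0.5783


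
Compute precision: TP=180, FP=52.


Precision = TP/(TP+FP)
= 180/(180+52)
= 180/232 = 77.59%

77.59%


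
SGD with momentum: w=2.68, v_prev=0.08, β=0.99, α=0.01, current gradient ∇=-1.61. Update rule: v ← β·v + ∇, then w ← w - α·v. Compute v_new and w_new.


v_new = 0.99·0.08 - 1.61 = 0.0792 - 1.61 = -1.5308
w_new = 2.68 - 0.01·-1.5308 = 2.68 + 0.015308 = 2.695308

v_new=-1.5308, w_new=2.695308


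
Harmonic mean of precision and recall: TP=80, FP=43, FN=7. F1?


Precision = 80/123 = 0.6504
Recall = 80/87 = 0.9195
F1 = 2·P·R/(P+R) = 2·TP/(2·TP+FP+FN) = 160/(160+43+7) = 160/210 = 0.7619

0.7619


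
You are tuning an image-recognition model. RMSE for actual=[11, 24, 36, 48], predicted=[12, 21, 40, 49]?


MSE = 27/4 = 6.75
RMSE = √(27/4) = 2.5981

2.5981


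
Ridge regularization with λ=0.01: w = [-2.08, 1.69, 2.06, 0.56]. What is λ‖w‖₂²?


‖w‖₂² = (-2.08)² + (1.69)² + (2.06)² + (0.56)²
     = 4.3264 + 2.8561 + 4.2436 + 0.3136
     = 11.7397
λ·‖w‖₂² = 0.01·11.7397 = 0.117397

0.117397


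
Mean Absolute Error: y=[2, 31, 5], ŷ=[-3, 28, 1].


Absolute errors: |2+ 3|=5, |31-28|=3, |5-1|=4
Sum = 12
MAE = 12/3 = 4

4


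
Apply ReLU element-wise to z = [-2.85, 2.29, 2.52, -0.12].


ReLU(-2.85) = max(0, -2.85) = 0.0
ReLU(2.29) = max(0, 2.29) = 2.29
ReLU(2.52) = max(0, 2.52) = 2.52
ReLU(-0.12) = max(0, -0.12) = 0.0
result = [0.0, 2.29, 2.52, 0.0]

[0.0, 2.29, 2.52, 0.0]


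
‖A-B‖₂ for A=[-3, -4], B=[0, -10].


d = √((-3-0)² + (-4+ 10)²)
  = √(9 + 36)
  = √45 = 6.7082

6.7082


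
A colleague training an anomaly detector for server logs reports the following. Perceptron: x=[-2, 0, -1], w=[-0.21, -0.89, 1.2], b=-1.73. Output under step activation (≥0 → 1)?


z = (-2)·(-0.21) + (0)·(-0.89) + (-1)·(1.2) - 1.73
  = -2.51
step(z) = 0 (z<0)

0


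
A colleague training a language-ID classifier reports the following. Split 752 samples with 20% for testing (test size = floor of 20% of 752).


Test = ⌊752·20/100⌋ = 150
Train = 752 - 150 = 602

Train: 602, Test: 150


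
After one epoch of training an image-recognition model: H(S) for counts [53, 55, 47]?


Probabilities: [53/155, 55/155, 47/155] ≈ [0.3419, 0.3548, 0.3032]
H = -((53/155)·log₂(53/155) + (55/155)·log₂(55/155) + (47/155)·log₂(47/155))
  = 1.5818 bits

1.5818 bits


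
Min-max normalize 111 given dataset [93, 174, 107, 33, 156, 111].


min=33, max=174
(111-33)/(174-33) = 78/141 = 0.5532

0.5532


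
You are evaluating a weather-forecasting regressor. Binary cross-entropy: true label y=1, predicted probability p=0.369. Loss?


BCE = -[y·ln(p) + (1-y)·ln(1-p)]
= -1·ln(0.369) - 0
= -ln(0.369) = 0.997

0.997


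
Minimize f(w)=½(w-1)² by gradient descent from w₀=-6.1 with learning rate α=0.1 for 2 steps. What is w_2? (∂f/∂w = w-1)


step 1: grad = -6.1-1 = -7.1; w = -6.1 - 0.1·(-7.1) = -5.39
step 2: grad = -5.39-1 = -6.39; w = -5.39 - 0.1·(-6.39) = -4.751

-4.751


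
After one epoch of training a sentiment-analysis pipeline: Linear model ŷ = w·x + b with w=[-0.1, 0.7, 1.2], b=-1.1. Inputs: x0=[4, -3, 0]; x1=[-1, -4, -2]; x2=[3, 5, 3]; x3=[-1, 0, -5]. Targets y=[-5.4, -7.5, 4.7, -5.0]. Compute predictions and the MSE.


ŷ0 = (-0.1)·(4) + (0.7)·(-3) + (1.2)·(0) - 1.1 = -3.6
ŷ1 = (-0.1)·(-1) + (0.7)·(-4) + (1.2)·(-2) - 1.1 = -6.2
ŷ2 = (-0.1)·(3) + (0.7)·(5) + (1.2)·(3) - 1.1 = 5.7
ŷ3 = (-0.1)·(-1) + (0.7)·(0) + (1.2)·(-5) - 1.1 = -7.0
errors² = [3.24, 1.69, 1.0, 4.0]
MSE = 9.9300/4 = 2.4825

2.4825


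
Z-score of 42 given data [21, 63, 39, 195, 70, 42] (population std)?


μ = 71.6667, σ = 57.4505
z = (42 - 71.6667)/57.4505 = -0.5164

-0.5164


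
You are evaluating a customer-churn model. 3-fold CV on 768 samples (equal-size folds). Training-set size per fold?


Fold size = 768/3 = 256
Training per fold = 768 - 256 = 512

512


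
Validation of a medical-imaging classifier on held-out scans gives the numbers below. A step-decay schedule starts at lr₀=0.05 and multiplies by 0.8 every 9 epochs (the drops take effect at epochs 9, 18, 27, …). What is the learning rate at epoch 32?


n_drops = ⌊32/9⌋ = 3
lr = 0.05·0.8^3 = 0.05·0.512 = 0.0256

0.0256


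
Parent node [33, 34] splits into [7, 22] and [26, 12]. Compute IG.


Parent = [33, 34], H_parent = 0.9998
H_left = 0.7973 (n=29), H_right = 0.8997 (n=38)
H_children = (29/67)·0.7973 + (38/67)·0.8997 = 0.8554
IG = 0.9998 - 0.8554 = 0.1444

0.1444


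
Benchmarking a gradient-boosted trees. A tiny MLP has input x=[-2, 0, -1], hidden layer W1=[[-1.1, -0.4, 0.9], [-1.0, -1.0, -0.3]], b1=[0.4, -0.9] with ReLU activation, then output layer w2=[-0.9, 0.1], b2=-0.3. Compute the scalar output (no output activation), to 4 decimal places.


z1[0] = (-1.1)·(-2) + (-0.4)·(0) + (0.9)·(-1) + 0.4 = 1.7
z1[1] = (-1.0)·(-2) + (-1.0)·(0) + (-0.3)·(-1) - 0.9 = 1.4
h = ReLU(z1) = [1.7, 1.4]
output = (-0.9)·(1.7) + (0.1)·(1.4) - 0.3 = -1.69

-1.69


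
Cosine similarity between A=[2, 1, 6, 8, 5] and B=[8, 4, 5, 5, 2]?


A·B = 2·8 + 1·4 + 6·5 + 8·5 + 5·2 = 100
‖A‖ = √130 = 11.4018, ‖B‖ = √134 = 11.5758
cos = 100/(√130·√134) = 100/√17420 = 0.7577

0.7577


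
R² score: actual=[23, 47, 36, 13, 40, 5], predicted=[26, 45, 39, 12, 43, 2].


ȳ = 27.3333
SS_res = Σ(y-ŷ)² = 41
SS_tot = Σ(y-ȳ)² = 1345.33
R² = 1 - SS_res/SS_tot = 1 - 0.0305 = 0.9695

0.9695


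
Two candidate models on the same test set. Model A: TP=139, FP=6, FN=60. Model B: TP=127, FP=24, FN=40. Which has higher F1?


Model A: P=139/145=0.9586, R=139/199=0.6985, F1=2PR/(P+R)=2TP/(2TP+FP+FN)=278/344=0.8081
Model B: P=127/151=0.8411, R=127/167=0.7605, F1=2PR/(P+R)=2TP/(2TP+FP+FN)=254/318=0.7987
0.8081 > 0.7987 → Model A

Model A


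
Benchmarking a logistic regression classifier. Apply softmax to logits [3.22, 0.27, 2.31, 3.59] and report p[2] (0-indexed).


Exponentials: e^3.22=25.0281, e^0.27=1.31, e^2.31=10.0744, e^3.59=36.2341
Sum = 72.6466
Softmax = [0.3445, 0.018, 0.1387, 0.4988]
p[2] = 10.0744/72.6466 = 0.1387

0.1387


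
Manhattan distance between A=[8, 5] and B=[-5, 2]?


d = |8+ 5| + |5-2|
  = 13 + 3
  = 16

16


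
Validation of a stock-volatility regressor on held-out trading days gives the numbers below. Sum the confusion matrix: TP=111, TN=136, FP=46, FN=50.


Total = TP + TN + FP + FN
= 111 + 136 + 46 + 50
= 343
(Predicted positive: 157, predicted negative: 186)

343


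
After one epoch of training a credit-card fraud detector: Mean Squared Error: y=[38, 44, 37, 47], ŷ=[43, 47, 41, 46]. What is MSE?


Squared errors: (38-43)²=25, (44-47)²=9, (37-41)²=16, (47-46)²=1
Sum = 51
MSE = 51/4 = 51/4

51/4


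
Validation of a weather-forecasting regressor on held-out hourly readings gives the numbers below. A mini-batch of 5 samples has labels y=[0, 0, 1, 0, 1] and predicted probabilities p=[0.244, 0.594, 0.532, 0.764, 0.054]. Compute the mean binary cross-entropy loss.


L[0] = -ln(1-0.244) = -ln(0.756) = 0.2797
L[1] = -ln(1-0.594) = -ln(0.406) = 0.9014
L[2] = -ln(0.532) = 0.6311
L[3] = -ln(1-0.764) = -ln(0.236) = 1.4439
L[4] = -ln(0.054) = 2.9188
mean = (0.2797 + 0.9014 + 0.6311 + 1.4439 + 2.9188)/5 = 1.235

1.235


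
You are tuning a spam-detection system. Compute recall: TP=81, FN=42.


Recall = TP/(TP+FN)
= 81/(81+42)
= 81/123 = 65.85%

65.85%


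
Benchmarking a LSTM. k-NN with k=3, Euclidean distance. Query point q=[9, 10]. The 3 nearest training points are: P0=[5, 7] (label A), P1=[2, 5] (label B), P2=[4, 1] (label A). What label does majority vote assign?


d(q,P0) = 5.0  (label A)
d(q,P1) = 8.6023  (label B)
d(q,P2) = 10.2956  (label A)
Votes: A=2, B=1
Majority → A

A


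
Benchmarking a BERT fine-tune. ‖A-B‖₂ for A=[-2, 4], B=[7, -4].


d = √((-2-7)² + (4+ 4)²)
  = √(81 + 64)
  = √145 = 12.0416

12.0416


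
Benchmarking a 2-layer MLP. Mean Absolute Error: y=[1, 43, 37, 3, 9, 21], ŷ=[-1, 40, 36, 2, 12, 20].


Absolute errors: |1+ 1|=2, |43-40|=3, |37-36|=1, |3-2|=1, |9-12|=3, |21-20|=1
Sum = 11
MAE = 11/6 = 11/6

11/6


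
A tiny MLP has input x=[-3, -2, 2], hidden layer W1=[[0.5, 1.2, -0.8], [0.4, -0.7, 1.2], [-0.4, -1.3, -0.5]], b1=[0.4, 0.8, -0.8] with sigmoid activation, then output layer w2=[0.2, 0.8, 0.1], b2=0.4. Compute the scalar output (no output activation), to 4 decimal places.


z1[0] = (0.5)·(-3) + (1.2)·(-2) + (-0.8)·(2) + 0.4 = -5.1
z1[1] = (0.4)·(-3) + (-0.7)·(-2) + (1.2)·(2) + 0.8 = 3.4
z1[2] = (-0.4)·(-3) + (-1.3)·(-2) + (-0.5)·(2) - 0.8 = 2.0
h = sigmoid(z1) = [0.0061, 0.9677, 0.8808]
output = (0.2)·(0.0061) + (0.8)·(0.9677) + (0.1)·(0.8808) + 0.4 = 1.2635

1.2635


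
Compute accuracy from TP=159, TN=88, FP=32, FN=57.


Accuracy = (TP+TN)/(TP+TN+FP+FN)
= (159+88)/(336)
= 247/336 = 73.51%

73.51%


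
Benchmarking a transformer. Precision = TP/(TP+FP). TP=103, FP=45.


Precision = TP/(TP+FP)
= 103/(103+45)
= 103/148 = 69.59%

69.59%


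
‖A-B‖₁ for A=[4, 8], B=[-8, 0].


d = |4+ 8| + |8-0|
  = 12 + 8
  = 20

20


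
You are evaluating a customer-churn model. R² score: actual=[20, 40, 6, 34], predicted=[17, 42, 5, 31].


ȳ = 25
SS_res = Σ(y-ŷ)² = 23
SS_tot = Σ(y-ȳ)² = 692
R² = 1 - SS_res/SS_tot = 1 - 0.0332 = 0.9668

0.9668


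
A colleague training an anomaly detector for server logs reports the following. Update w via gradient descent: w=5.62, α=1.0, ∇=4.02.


w_new = w - α·∇
= 5.62 - 1.0·4.02
= 5.62 - 4.02
= 1.6

1.6


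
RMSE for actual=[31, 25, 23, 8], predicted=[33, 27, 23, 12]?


MSE = 24/4 = 6
RMSE = √(24/4) = 2.4495

2.4495


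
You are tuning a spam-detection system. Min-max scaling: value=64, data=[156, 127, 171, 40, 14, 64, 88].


min=14, max=171
(64-14)/(171-14) = 50/157 = 0.3185

0.3185


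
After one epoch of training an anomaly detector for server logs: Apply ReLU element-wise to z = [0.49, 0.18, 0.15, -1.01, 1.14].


ReLU(0.49) = max(0, 0.49) = 0.49
ReLU(0.18) = max(0, 0.18) = 0.18
ReLU(0.15) = max(0, 0.15) = 0.15
ReLU(-1.01) = max(0, -1.01) = 0.0
ReLU(1.14) = max(0, 1.14) = 1.14
result = [0.49, 0.18, 0.15, 0.0, 1.14]

[0.49, 0.18, 0.15, 0.0, 1.14]


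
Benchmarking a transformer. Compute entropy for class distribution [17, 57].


Probabilities: [17/74, 57/74] ≈ [0.2297, 0.7703]
H = -((17/74)·log₂(17/74) + (57/74)·log₂(57/74))
  = 0.7775 bits

0.7775 bits


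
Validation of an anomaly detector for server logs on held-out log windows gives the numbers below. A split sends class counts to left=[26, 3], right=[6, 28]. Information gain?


Parent = [32, 31], H_parent = 0.9998
H_left = 0.4798 (n=29), H_right = 0.6723 (n=34)
H_children = (29/63)·0.4798 + (34/63)·0.6723 = 0.5837
IG = 0.9998 - 0.5837 = 0.4161

0.4161
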